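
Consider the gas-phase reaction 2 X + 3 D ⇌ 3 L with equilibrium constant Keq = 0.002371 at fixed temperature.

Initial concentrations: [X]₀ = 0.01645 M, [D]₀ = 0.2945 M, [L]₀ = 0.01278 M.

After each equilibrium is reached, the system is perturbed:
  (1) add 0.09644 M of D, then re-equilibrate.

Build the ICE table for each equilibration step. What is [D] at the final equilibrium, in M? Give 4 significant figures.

Q₀ = 0.302 vs Keq = 0.002371 ⇒ Q>K, reverse
Step 1:
                  X         D         L
  Initial   0.01645    0.2945   0.01278
  Change   0.006347  0.009521 -0.009521
  Equil      0.0228     0.304  0.003259
  solve Keq expr → x = -0.003174; check Q = 0.002371
Then add 0.09644 M of D.
Step 2:
                  X         D         L
  Initial    0.0228    0.4005  0.003259
  Change  -6.2970e-04 -9.4455e-04 9.4455e-04
  Equil     0.02217    0.3995  0.004204
  solve Keq expr → x = 3.1485e-04; check Q = 0.002371

[D]_eq = 0.3995 M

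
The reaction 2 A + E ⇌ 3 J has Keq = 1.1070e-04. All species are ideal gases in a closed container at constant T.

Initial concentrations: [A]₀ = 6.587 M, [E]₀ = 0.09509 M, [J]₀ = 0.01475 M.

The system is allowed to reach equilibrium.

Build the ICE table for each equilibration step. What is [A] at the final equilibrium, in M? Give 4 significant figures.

Q₀ = 7.7780e-07 vs Keq = 1.1070e-04 ⇒ Q<K, forward
Step 1:
                  A         E         J
  I           6.587   0.09509   0.01475
  C        -0.03768  -0.01884   0.05652
  E           6.549   0.07625   0.07127
  solve Keq expr → x = 0.01884; check Q = 1.1070e-04

[A]_eq = 6.549 M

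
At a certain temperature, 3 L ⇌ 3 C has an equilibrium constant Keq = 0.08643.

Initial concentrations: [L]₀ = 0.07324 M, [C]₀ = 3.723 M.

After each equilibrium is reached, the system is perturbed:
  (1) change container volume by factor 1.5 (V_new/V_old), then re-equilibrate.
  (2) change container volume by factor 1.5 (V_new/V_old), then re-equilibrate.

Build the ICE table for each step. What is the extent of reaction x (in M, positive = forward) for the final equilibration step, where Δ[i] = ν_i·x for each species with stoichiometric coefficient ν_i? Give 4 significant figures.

x = 0 M

Q₀ = 1.3135e+05 vs Keq = 0.08643 ⇒ Q>K, reverse
Step 1:
                   L          C
  init       0.07324      3.723
  Δ            2.559     -2.559
  eq           2.632      1.164
  solve Keq expr → x = -0.853; check Q = 0.08643
Then change container volume by factor 1.5 (V_new/V_old).
Step 2:
                   L          C
  init         1.755     0.7759
  Δ                0          0
  eq           1.755     0.7759
  solve Keq expr → x = 0; check Q = 0.08643
Then change container volume by factor 1.5 (V_new/V_old).
Step 3:
                   L          C
  init          1.17     0.5173
  Δ                0          0
  eq            1.17     0.5173
  solve Keq expr → x = 0; check Q = 0.08643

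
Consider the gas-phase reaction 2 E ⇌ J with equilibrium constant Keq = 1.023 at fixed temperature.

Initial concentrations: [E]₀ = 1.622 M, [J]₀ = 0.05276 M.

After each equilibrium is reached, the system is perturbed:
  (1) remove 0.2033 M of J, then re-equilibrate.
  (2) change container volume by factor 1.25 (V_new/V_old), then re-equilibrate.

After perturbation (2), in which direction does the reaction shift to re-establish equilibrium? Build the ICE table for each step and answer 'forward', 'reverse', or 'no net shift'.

Q₀ = 0.02005 vs Keq = 1.023 ⇒ Q<K, forward
Step 1:
                  E         J
  I           1.622   0.05276
  C         -0.9156    0.4578
  E          0.7064    0.5105
  solve Keq expr → x = 0.4578; check Q = 1.023
Then remove 0.2033 M of J.
Step 2:
                  E         J
  I          0.7064    0.3072
  C          -0.111   0.05549
  E          0.5955    0.3627
  solve Keq expr → x = 0.05549; check Q = 1.023
Then change container volume by factor 1.25 (V_new/V_old).
Step 3:
                  E         J
  I          0.4764    0.2902
  C         0.03834  -0.01917
  E          0.5147     0.271
  solve Keq expr → x = -0.01917; check Q = 1.023

Direction: reverse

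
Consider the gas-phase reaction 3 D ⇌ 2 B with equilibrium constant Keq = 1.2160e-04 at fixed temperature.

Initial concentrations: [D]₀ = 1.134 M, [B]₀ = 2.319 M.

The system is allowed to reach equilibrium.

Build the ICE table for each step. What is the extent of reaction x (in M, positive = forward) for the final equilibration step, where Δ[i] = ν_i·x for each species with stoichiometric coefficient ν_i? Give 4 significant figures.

Q₀ = 3.688 vs Keq = 1.2160e-04 ⇒ Q>K, reverse
Step 1:
                    D           B
  init          1.134       2.319
  Δ             3.323      -2.215
  eq            4.457      0.1038
  solve Keq expr → x = -1.108; check Q = 1.2160e-04

x = -1.108 M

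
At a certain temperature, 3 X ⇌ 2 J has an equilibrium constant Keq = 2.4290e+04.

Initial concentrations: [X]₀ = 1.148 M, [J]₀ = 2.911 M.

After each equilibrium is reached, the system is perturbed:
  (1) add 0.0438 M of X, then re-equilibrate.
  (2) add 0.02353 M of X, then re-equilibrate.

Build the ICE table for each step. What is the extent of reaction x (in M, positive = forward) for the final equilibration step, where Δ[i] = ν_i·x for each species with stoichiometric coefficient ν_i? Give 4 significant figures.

Q₀ = 5.601 vs Keq = 2.4290e+04 ⇒ Q<K, forward
Step 1:
                   X          J
  init         1.148      2.911
  Δ           -1.067      0.711
  eq         0.08144      3.622
  solve Keq expr → x = 0.3555; check Q = 2.4290e+04
Then add 0.0438 M of X.
Step 2:
                   X          J
  init        0.1252      3.622
  Δ         -0.04337    0.02891
  eq         0.08187      3.651
  solve Keq expr → x = 0.01446; check Q = 2.4290e+04
Then add 0.02353 M of X.
Step 3:
                   X          J
  init        0.1054      3.651
  Δ          -0.0233    0.01553
  eq          0.0821      3.666
  solve Keq expr → x = 0.007766; check Q = 2.4290e+04

x = 0.007766 M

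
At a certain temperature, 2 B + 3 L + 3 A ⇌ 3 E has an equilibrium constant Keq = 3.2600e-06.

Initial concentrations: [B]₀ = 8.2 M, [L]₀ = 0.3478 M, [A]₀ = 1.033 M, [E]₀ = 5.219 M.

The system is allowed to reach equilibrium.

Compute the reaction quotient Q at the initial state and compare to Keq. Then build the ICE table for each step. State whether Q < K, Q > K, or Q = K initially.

Q₀ = 45.59; Q > K (proceeds reverse)

Q₀ = 45.59 vs Keq = 3.2600e-06 ⇒ Q>K, reverse
Step 1:
                    B           L           A           E
  init            8.2      0.3478       1.033       5.219
  Δ             2.523       3.784       3.784      -3.784
  eq            10.72       4.132       4.817       1.435
  solve Keq expr → x = -1.261; check Q = 3.2600e-06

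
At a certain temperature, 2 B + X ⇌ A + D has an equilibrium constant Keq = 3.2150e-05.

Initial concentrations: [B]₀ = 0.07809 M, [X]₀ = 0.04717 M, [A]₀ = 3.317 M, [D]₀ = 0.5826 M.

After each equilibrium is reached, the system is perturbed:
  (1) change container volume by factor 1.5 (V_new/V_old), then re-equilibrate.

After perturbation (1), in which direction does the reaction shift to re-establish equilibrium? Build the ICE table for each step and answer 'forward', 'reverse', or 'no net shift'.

Q₀ = 6718 vs Keq = 3.2150e-05 ⇒ Q>K, reverse
Step 1:
                    B           X           A           D
  I           0.07809     0.04717       3.317      0.5826
  C             1.165      0.5826     -0.5826     -0.5826
  E             1.243      0.6298       2.734  1.1445e-05
  solve Keq expr → x = -0.5826; check Q = 3.2150e-05
Then change container volume by factor 1.5 (V_new/V_old).
Step 2:
                    B           X           A           D
  I            0.8288      0.4198       1.823  7.6301e-06
  C        5.0865e-06  2.5433e-06 -2.5433e-06 -2.5433e-06
  E            0.8288      0.4198       1.823  5.0868e-06
  solve Keq expr → x = -2.5433e-06; check Q = 3.2150e-05

Direction: reverse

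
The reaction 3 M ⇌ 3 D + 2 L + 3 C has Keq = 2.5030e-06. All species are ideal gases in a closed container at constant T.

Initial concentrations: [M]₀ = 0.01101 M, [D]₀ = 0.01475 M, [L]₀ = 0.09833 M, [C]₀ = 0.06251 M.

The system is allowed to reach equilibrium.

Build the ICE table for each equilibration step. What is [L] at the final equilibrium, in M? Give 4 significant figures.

Q₀ = 5.6785e-06 vs Keq = 2.5030e-06 ⇒ Q>K, reverse
Step 1:
                   M          D          L          C
  init       0.01101    0.01475    0.09833    0.06251
  Δ          0.00154   -0.00154  -0.001026   -0.00154
  eq         0.01255    0.01321     0.0973    0.06097
  solve Keq expr → x = -5.1322e-04; check Q = 2.5030e-06

[L]_eq = 0.0973 M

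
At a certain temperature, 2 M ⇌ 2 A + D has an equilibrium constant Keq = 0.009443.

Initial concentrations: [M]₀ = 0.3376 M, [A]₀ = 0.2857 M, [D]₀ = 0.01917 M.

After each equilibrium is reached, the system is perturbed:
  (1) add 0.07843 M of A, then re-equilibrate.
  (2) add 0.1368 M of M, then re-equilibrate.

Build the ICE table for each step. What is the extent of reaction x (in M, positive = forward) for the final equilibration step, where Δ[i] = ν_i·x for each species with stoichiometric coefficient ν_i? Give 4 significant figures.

x = 0.006784 M

Q₀ = 0.01373 vs Keq = 0.009443 ⇒ Q>K, reverse
Step 1:
                   M          A          D
  Initial     0.3376     0.2857    0.01917
  Change    0.008788  -0.008788  -0.004394
  Equil       0.3464     0.2769    0.01478
  solve Keq expr → x = -0.004394; check Q = 0.009443
Then add 0.07843 M of A.
Step 2:
                   M          A          D
  Initial     0.3464     0.3553    0.01478
  Change    0.009543  -0.009543  -0.004771
  Equil       0.3559     0.3458       0.01
  solve Keq expr → x = -0.004771; check Q = 0.009443
Then add 0.1368 M of M.
Step 3:
                   M          A          D
  Initial     0.4927     0.3458       0.01
  Change    -0.01357    0.01357   0.006784
  Equil       0.4792     0.3594    0.01679
  solve Keq expr → x = 0.006784; check Q = 0.009443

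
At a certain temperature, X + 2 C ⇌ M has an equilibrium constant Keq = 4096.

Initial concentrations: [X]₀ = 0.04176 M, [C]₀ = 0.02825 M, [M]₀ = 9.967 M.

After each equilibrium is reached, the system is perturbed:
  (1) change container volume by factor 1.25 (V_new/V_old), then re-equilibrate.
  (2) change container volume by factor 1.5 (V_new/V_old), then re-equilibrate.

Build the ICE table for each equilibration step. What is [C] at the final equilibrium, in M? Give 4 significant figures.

[C]_eq = 0.1278 M

Q₀ = 2.9907e+05 vs Keq = 4096 ⇒ Q>K, reverse
Step 1:
                   X          C          M
  Initial    0.04176    0.02825      9.967
  Change     0.06215     0.1243   -0.06215
  Equil       0.1039     0.1526      9.905
  solve Keq expr → x = -0.06215; check Q = 4096
Then change container volume by factor 1.25 (V_new/V_old).
Step 2:
                   X          C          M
  Initial    0.08313      0.122      7.924
  Change     0.01072    0.02144   -0.01072
  Equil      0.09385     0.1435      7.913
  solve Keq expr → x = -0.01072; check Q = 4096
Then change container volume by factor 1.5 (V_new/V_old).
Step 3:
                   X          C          M
  Initial    0.06256    0.09565      5.275
  Change     0.01607    0.03214   -0.01607
  Equil      0.07863     0.1278      5.259
  solve Keq expr → x = -0.01607; check Q = 4096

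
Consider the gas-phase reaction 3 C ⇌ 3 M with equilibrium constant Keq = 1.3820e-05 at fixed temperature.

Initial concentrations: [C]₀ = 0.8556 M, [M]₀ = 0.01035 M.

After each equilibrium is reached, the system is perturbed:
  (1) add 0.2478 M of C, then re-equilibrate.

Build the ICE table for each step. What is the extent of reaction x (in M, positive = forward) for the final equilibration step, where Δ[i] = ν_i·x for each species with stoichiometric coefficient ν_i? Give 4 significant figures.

Q₀ = 1.7701e-06 vs Keq = 1.3820e-05 ⇒ Q<K, forward
Step 1:
                   C          M
  I           0.8556    0.01035
  C        -0.009944   0.009944
  E           0.8457    0.02029
  solve Keq expr → x = 0.003315; check Q = 1.3820e-05
Then add 0.2478 M of C.
Step 2:
                   C          M
  I            1.093    0.02029
  C        -0.005807   0.005807
  E            1.088     0.0261
  solve Keq expr → x = 0.001936; check Q = 1.3820e-05

x = 0.001936 M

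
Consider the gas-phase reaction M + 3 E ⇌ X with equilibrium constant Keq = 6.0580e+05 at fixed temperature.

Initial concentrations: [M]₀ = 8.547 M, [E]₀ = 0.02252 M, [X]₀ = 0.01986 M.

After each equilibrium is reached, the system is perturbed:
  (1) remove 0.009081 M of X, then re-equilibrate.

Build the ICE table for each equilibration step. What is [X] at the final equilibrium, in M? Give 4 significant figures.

[X]_eq = 0.01778 M

Q₀ = 203.5 vs Keq = 6.0580e+05 ⇒ Q<K, forward
Step 1:
                    M           E           X
  Initial       8.547     0.02252     0.01986
  Change     -0.00693    -0.02079     0.00693
  Equil          8.54     0.00173     0.02679
  solve Keq expr → x = 0.00693; check Q = 6.0580e+05
Then remove 0.009081 M of X.
Step 2:
                    M           E           X
  Initial        8.54     0.00173     0.01771
  Change  -7.3631e-05 -2.2089e-04  7.3631e-05
  Equil          8.54    0.001509     0.01778
  solve Keq expr → x = 7.3631e-05; check Q = 6.0580e+05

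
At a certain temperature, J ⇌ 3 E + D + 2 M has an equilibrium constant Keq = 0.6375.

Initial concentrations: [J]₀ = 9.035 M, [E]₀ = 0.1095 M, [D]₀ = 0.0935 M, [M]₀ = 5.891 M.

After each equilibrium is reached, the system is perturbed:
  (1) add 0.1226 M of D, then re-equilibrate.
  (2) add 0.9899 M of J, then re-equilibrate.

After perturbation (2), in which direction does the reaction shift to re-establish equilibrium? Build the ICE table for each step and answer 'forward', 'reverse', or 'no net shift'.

Direction: forward

Q₀ = 4.7152e-04 vs Keq = 0.6375 ⇒ Q<K, forward
Step 1:
                    J           E           D           M
  Initial       9.035      0.1095      0.0935       5.891
  Change      -0.2188      0.6564      0.2188      0.4376
  Equil         8.816      0.7659      0.3123       6.329
  solve Keq expr → x = 0.2188; check Q = 0.6375
Then add 0.1226 M of D.
Step 2:
                    J           E           D           M
  Initial       8.816      0.7659      0.4349       6.329
  Change      0.02153    -0.06459    -0.02153    -0.04306
  Equil         8.838      0.7013      0.4134       6.286
  solve Keq expr → x = -0.02153; check Q = 0.6375
Then add 0.9899 M of J.
Step 3:
                    J           E           D           M
  Initial       9.828      0.7013      0.4134       6.286
  Change    -0.006724     0.02017    0.006724     0.01345
  Equil         9.821      0.7215      0.4201       6.299
  solve Keq expr → x = 0.006724; check Q = 0.6375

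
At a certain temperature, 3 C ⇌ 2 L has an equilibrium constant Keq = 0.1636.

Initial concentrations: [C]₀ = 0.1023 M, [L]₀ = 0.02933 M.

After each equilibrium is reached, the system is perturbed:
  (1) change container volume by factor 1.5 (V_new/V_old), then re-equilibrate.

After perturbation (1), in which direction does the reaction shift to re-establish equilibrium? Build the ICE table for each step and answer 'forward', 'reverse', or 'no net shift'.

Direction: reverse

Q₀ = 0.8035 vs Keq = 0.1636 ⇒ Q>K, reverse
Step 1:
                  C         L
  init       0.1023   0.02933
  Δ         0.01852  -0.01234
  eq         0.1208   0.01699
  solve Keq expr → x = -0.006172; check Q = 0.1636
Then change container volume by factor 1.5 (V_new/V_old).
Step 2:
                  C         L
  init      0.08054   0.01132
  Δ        0.002473 -0.001649
  eq        0.08302  0.009675
  solve Keq expr → x = -8.2442e-04; check Q = 0.1636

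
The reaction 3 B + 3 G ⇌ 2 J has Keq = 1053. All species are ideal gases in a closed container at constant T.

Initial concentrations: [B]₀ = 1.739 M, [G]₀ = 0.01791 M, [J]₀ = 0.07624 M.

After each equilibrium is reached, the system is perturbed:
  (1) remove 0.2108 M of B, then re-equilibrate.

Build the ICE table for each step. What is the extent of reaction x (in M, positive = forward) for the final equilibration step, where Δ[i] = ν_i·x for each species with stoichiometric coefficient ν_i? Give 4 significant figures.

x = -4.5727e-04 M

Q₀ = 192.4 vs Keq = 1053 ⇒ Q<K, forward
Step 1:
                  B         G         J
  init        1.739   0.01791   0.07624
  Δ       -0.007276 -0.007276  0.004851
  eq          1.732   0.01063   0.08109
  solve Keq expr → x = 0.002425; check Q = 1053
Then remove 0.2108 M of B.
Step 2:
                  B         G         J
  init        1.521   0.01063   0.08109
  Δ        0.001372  0.001372 -9.1455e-04
  eq          1.522   0.01201   0.08018
  solve Keq expr → x = -4.5727e-04; check Q = 1053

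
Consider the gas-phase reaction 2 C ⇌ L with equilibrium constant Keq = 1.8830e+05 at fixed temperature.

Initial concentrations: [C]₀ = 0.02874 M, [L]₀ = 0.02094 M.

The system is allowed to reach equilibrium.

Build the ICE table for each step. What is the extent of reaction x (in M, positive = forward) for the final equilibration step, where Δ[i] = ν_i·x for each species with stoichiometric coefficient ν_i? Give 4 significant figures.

x = 0.01415 M

Q₀ = 25.35 vs Keq = 1.8830e+05 ⇒ Q<K, forward
Step 1:
                  C         L
  Initial   0.02874   0.02094
  Change   -0.02831   0.01415
  Equil   4.3171e-04   0.03509
  solve Keq expr → x = 0.01415; check Q = 1.8830e+05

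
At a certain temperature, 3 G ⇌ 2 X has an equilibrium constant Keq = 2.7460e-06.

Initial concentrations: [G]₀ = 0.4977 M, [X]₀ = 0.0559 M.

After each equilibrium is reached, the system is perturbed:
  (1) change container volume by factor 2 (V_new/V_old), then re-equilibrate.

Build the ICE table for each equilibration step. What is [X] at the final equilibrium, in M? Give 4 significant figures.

[X]_eq = 2.5931e-04 M

Q₀ = 0.02535 vs Keq = 2.7460e-06 ⇒ Q>K, reverse
Step 1:
                   G          X
  Initial     0.4977     0.0559
  Change     0.08275   -0.05517
  Equil       0.5805 7.3282e-04
  solve Keq expr → x = -0.02758; check Q = 2.7460e-06
Then change container volume by factor 2 (V_new/V_old).
Step 2:
                   G          X
  Initial     0.2902 3.6641e-04
  Change  1.6066e-04 -1.0710e-04
  Equil       0.2904 2.5931e-04
  solve Keq expr → x = -5.3552e-05; check Q = 2.7460e-06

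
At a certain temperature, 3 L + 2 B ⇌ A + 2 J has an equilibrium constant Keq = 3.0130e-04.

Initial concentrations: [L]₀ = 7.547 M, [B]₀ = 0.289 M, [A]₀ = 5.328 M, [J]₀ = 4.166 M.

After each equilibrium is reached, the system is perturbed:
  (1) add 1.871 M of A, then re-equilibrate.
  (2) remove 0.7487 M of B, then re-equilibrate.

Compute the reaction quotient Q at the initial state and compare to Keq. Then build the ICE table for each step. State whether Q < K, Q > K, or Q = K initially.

Q₀ = 2.576; Q > K (proceeds reverse)

Q₀ = 2.576 vs Keq = 3.0130e-04 ⇒ Q>K, reverse
Step 1:
                   L          B          A          J
  I            7.547      0.289      5.328      4.166
  C            4.452      2.968     -1.484     -2.968
  E               12      3.257      3.844      1.198
  solve Keq expr → x = -1.484; check Q = 3.0130e-04
Then add 1.871 M of A.
Step 2:
                   L          B          A          J
  I               12      3.257      5.715      1.198
  C           0.2098     0.1398   -0.06992    -0.1398
  E            12.21      3.397      5.645      1.058
  solve Keq expr → x = -0.06992; check Q = 3.0130e-04
Then remove 0.7487 M of B.
Step 3:
                   L          B          A          J
  I            12.21      2.648      5.645      1.058
  C           0.2312     0.1542   -0.07708    -0.1542
  E            12.44      2.802      5.568     0.9043
  solve Keq expr → x = -0.07708; check Q = 3.0130e-04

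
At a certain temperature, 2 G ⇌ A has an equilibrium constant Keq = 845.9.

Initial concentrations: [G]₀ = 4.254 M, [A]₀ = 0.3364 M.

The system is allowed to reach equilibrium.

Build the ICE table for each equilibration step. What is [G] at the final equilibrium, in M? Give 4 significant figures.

Q₀ = 0.01859 vs Keq = 845.9 ⇒ Q<K, forward
Step 1:
                   G          A
  init         4.254     0.3364
  Δ             -4.2        2.1
  eq         0.05367      2.437
  solve Keq expr → x = 2.1; check Q = 845.9

[G]_eq = 0.05367 M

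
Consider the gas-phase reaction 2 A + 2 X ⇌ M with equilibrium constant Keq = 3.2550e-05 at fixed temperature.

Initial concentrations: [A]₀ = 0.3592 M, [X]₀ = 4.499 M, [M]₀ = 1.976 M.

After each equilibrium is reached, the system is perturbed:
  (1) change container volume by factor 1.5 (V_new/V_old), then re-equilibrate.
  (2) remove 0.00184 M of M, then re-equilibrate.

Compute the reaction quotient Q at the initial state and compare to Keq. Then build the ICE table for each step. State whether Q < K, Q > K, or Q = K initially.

Q₀ = 0.7566 vs Keq = 3.2550e-05 ⇒ Q>K, reverse
Step 1:
                   A          X          M
  Initial     0.3592      4.499      1.976
  Change        3.87       3.87     -1.935
  Equil         4.23      8.369    0.04079
  solve Keq expr → x = -1.935; check Q = 3.2550e-05
Then change container volume by factor 1.5 (V_new/V_old).
Step 2:
                   A          X          M
  Initial       2.82       5.58    0.02719
  Change     0.03761    0.03761   -0.01881
  Equil        2.857      5.617   0.008385
  solve Keq expr → x = -0.01881; check Q = 3.2550e-05
Then remove 0.00184 M of M.
Step 3:
                   A          X          M
  Initial      2.857      5.617   0.006545
  Change   -0.003616  -0.003616   0.001808
  Equil        2.854      5.614   0.008353
  solve Keq expr → x = 0.001808; check Q = 3.2550e-05

Q₀ = 0.7566; Q > K (proceeds reverse)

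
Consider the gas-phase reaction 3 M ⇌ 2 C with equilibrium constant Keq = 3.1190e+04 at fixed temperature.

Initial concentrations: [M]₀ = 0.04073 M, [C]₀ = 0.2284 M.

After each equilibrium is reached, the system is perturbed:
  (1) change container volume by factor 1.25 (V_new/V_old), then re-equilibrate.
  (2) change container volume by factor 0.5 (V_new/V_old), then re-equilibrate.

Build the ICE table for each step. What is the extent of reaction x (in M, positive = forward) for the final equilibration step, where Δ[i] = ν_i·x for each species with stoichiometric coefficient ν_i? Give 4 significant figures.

Q₀ = 772.1 vs Keq = 3.1190e+04 ⇒ Q<K, forward
Step 1:
                  M         C
  init      0.04073    0.2284
  Δ        -0.02822   0.01881
  eq        0.01251    0.2472
  solve Keq expr → x = 0.009406; check Q = 3.1190e+04
Then change container volume by factor 1.25 (V_new/V_old).
Step 2:
                  M         C
  init      0.01001    0.1978
  Δ       7.5470e-04 -5.0313e-04
  eq        0.01077    0.1973
  solve Keq expr → x = -2.5157e-04; check Q = 3.1190e+04
Then change container volume by factor 0.5 (V_new/V_old).
Step 3:
                  M         C
  init      0.02153    0.3945
  Δ       -0.004358  0.002905
  eq        0.01717    0.3974
  solve Keq expr → x = 0.001453; check Q = 3.1190e+04

x = 0.001453 M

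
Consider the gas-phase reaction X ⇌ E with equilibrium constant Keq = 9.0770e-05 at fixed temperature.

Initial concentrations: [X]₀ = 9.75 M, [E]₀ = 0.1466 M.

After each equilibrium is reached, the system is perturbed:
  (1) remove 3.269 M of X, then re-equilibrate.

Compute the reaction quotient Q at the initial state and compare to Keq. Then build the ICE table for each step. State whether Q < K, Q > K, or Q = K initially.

Q₀ = 0.01504 vs Keq = 9.0770e-05 ⇒ Q>K, reverse
Step 1:
                    X           E
  Initial        9.75      0.1466
  Change       0.1457     -0.1457
  Equil         9.896  8.9823e-04
  solve Keq expr → x = -0.1457; check Q = 9.0770e-05
Then remove 3.269 M of X.
Step 2:
                    X           E
  Initial       6.627  8.9823e-04
  Change   2.9670e-04 -2.9670e-04
  Equil         6.627  6.0153e-04
  solve Keq expr → x = -2.9670e-04; check Q = 9.0770e-05

Q₀ = 0.01504; Q > K (proceeds reverse)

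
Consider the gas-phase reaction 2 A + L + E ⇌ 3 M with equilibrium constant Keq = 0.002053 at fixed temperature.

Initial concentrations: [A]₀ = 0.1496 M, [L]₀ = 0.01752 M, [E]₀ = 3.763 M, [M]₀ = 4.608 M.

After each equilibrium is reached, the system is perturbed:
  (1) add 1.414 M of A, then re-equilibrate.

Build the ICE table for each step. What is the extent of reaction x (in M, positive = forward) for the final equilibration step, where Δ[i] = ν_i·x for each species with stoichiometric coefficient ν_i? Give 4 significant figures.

x = 0.04442 M

Q₀ = 6.6314e+04 vs Keq = 0.002053 ⇒ Q>K, reverse
Step 1:
                   A          L          E          M
  Initial     0.1496    0.01752      3.763      4.608
  Change       2.741      1.371      1.371     -4.112
  Equil        2.891      1.388      5.134     0.4963
  solve Keq expr → x = -1.371; check Q = 0.002053
Then add 1.414 M of A.
Step 2:
                   A          L          E          M
  Initial      4.305      1.388      5.134     0.4963
  Change    -0.08884   -0.04442   -0.04442     0.1333
  Equil        4.216      1.344      5.089     0.6296
  solve Keq expr → x = 0.04442; check Q = 0.002053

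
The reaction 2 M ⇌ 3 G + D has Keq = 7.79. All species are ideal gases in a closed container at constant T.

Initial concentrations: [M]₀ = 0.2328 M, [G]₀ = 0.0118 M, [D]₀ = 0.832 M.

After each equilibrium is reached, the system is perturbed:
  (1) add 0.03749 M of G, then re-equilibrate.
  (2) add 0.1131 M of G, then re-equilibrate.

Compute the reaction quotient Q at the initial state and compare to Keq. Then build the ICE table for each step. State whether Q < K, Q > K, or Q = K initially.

Q₀ = 2.5223e-05 vs Keq = 7.79 ⇒ Q<K, forward
Step 1:
                    M           G           D
  Initial      0.2328      0.0118       0.832
  Change      -0.1809      0.2714     0.09047
  Equil       0.05186      0.2832      0.9225
  solve Keq expr → x = 0.09047; check Q = 7.79
Then add 0.03749 M of G.
Step 2:
                    M           G           D
  Initial     0.05186      0.3207      0.9225
  Change     0.007328    -0.01099   -0.003664
  Equil       0.05919      0.3097      0.9188
  solve Keq expr → x = -0.003664; check Q = 7.79
Then add 0.1131 M of G.
Step 3:
                    M           G           D
  Initial     0.05919      0.4228      0.9188
  Change      0.02326    -0.03489    -0.01163
  Equil       0.08245      0.3879      0.9072
  solve Keq expr → x = -0.01163; check Q = 7.79

Q₀ = 2.5223e-05; Q < K (proceeds forward)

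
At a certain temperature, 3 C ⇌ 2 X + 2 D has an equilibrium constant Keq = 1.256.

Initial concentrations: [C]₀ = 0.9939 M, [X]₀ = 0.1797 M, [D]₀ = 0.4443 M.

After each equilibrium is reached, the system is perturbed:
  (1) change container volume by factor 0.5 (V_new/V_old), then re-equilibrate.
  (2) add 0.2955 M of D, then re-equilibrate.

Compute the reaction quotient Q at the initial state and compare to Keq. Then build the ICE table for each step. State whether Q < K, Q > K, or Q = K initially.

Q₀ = 0.006493 vs Keq = 1.256 ⇒ Q<K, forward
Step 1:
                    C           X           D
  I            0.9939      0.1797      0.4443
  C           -0.4951      0.3301      0.3301
  E            0.4988      0.5098      0.7744
  solve Keq expr → x = 0.165; check Q = 1.256
Then change container volume by factor 0.5 (V_new/V_old).
Step 2:
                    C           X           D
  I            0.9975        1.02       1.549
  C            0.1366    -0.09104    -0.09104
  E             1.134      0.9285       1.458
  solve Keq expr → x = -0.04552; check Q = 1.256
Then add 0.2955 M of D.
Step 3:
                    C           X           D
  I             1.134      0.9285       1.753
  C           0.07677    -0.05118    -0.05118
  E             1.211      0.8773       1.702
  solve Keq expr → x = -0.02559; check Q = 1.256

Q₀ = 0.006493; Q < K (proceeds forward)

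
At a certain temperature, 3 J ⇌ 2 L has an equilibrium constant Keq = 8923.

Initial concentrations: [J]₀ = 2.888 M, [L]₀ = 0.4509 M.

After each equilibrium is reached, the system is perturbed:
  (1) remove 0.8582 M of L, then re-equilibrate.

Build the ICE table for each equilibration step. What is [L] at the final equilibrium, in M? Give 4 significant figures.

Q₀ = 0.008441 vs Keq = 8923 ⇒ Q<K, forward
Step 1:
                  J         L
  Initial     2.888    0.4509
  Change     -2.804     1.869
  Equil     0.08449      2.32
  solve Keq expr → x = 0.9345; check Q = 8923
Then remove 0.8582 M of L.
Step 2:
                  J         L
  Initial   0.08449     1.462
  Change   -0.02198   0.01465
  Equil     0.06251     1.476
  solve Keq expr → x = 0.007327; check Q = 8923

[L]_eq = 1.476 M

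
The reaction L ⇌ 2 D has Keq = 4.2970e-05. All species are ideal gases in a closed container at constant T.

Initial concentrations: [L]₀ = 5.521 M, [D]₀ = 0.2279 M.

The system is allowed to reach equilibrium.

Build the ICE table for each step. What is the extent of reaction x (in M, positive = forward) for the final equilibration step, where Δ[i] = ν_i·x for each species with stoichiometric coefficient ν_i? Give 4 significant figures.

Q₀ = 0.009407 vs Keq = 4.2970e-05 ⇒ Q>K, reverse
Step 1:
                   L          D
  I            5.521     0.2279
  C           0.1062    -0.2124
  E            5.627    0.01555
  solve Keq expr → x = -0.1062; check Q = 4.2970e-05

x = -0.1062 M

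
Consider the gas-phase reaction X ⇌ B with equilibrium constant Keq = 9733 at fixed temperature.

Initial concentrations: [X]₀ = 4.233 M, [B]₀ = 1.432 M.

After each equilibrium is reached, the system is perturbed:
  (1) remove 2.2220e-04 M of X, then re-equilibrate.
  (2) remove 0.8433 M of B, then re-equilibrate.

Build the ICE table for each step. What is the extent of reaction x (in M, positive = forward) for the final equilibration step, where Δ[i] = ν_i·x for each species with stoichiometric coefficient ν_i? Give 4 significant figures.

Q₀ = 0.3383 vs Keq = 9733 ⇒ Q<K, forward
Step 1:
                    X           B
  Initial       4.233       1.432
  Change       -4.232       4.232
  Equil    5.8198e-04       5.664
  solve Keq expr → x = 4.232; check Q = 9733
Then remove 2.2220e-04 M of X.
Step 2:
                    X           B
  Initial  3.5978e-04       5.664
  Change   2.2218e-04 -2.2218e-04
  Equil    5.8196e-04       5.664
  solve Keq expr → x = -2.2218e-04; check Q = 9733
Then remove 0.8433 M of B.
Step 3:
                    X           B
  Initial  5.8196e-04       4.821
  Change  -8.6634e-05  8.6634e-05
  Equil    4.9532e-04       4.821
  solve Keq expr → x = 8.6634e-05; check Q = 9733

x = 8.6634e-05 M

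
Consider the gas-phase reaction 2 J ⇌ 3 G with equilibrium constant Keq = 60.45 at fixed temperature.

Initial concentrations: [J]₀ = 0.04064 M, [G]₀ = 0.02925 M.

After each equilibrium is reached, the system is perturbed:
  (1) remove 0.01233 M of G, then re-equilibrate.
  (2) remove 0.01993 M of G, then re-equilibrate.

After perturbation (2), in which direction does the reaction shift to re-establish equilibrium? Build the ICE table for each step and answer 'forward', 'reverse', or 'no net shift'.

Direction: forward

Q₀ = 0.01515 vs Keq = 60.45 ⇒ Q<K, forward
Step 1:
                  J         G
  Initial   0.04064   0.02925
  Change   -0.03743   0.05615
  Equil     0.00321    0.0854
  solve Keq expr → x = 0.01872; check Q = 60.45
Then remove 0.01233 M of G.
Step 2:
                  J         G
  Initial   0.00321   0.07307
  Change  -6.2070e-04 9.3105e-04
  Equil    0.002589     0.074
  solve Keq expr → x = 3.1035e-04; check Q = 60.45
Then remove 0.01993 M of G.
Step 3:
                  J         G
  Initial  0.002589   0.05407
  Change  -9.1034e-04  0.001366
  Equil    0.001679   0.05543
  solve Keq expr → x = 4.5517e-04; check Q = 60.45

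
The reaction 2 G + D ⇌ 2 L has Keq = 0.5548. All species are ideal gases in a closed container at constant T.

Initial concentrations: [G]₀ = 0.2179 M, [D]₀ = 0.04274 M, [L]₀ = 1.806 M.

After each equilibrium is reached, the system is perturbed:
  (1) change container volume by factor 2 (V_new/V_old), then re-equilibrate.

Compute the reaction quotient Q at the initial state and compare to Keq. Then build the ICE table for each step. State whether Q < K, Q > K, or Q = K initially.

Q₀ = 1607; Q > K (proceeds reverse)

Q₀ = 1607 vs Keq = 0.5548 ⇒ Q>K, reverse
Step 1:
                  G         D         L
  I          0.2179   0.04274     1.806
  C           1.074    0.5368    -1.074
  E           1.292    0.5796    0.7324
  solve Keq expr → x = -0.5368; check Q = 0.5548
Then change container volume by factor 2 (V_new/V_old).
Step 2:
                  G         D         L
  I          0.6458    0.2898    0.3662
  C         0.06538   0.03269  -0.06538
  E          0.7112    0.3225    0.3008
  solve Keq expr → x = -0.03269; check Q = 0.5548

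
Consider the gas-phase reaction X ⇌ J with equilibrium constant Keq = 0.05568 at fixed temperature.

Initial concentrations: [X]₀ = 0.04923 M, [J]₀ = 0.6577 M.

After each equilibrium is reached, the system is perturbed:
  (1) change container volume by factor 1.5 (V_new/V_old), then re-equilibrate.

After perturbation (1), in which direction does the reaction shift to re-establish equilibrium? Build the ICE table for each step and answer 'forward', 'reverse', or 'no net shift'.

Direction: no net shift

Q₀ = 13.36 vs Keq = 0.05568 ⇒ Q>K, reverse
Step 1:
                    X           J
  Initial     0.04923      0.6577
  Change       0.6204     -0.6204
  Equil        0.6696     0.03729
  solve Keq expr → x = -0.6204; check Q = 0.05568
Then change container volume by factor 1.5 (V_new/V_old).
Step 2:
                    X           J
  Initial      0.4464     0.02486
  Change            0           0
  Equil        0.4464     0.02486
  solve Keq expr → x = 0; check Q = 0.05568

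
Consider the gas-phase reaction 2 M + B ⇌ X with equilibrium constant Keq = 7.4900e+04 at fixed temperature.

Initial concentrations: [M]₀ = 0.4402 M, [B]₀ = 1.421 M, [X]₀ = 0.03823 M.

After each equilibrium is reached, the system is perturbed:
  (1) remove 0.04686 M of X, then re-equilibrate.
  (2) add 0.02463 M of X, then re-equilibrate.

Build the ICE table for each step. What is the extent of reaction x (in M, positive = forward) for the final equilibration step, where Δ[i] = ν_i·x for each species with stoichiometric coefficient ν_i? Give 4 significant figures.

Q₀ = 0.1388 vs Keq = 7.4900e+04 ⇒ Q<K, forward
Step 1:
                   M          B          X
  init        0.4402      1.421    0.03823
  Δ          -0.4385    -0.2193     0.2193
  eq        0.001691      1.202     0.2575
  solve Keq expr → x = 0.2193; check Q = 7.4900e+04
Then remove 0.04686 M of X.
Step 2:
                   M          B          X
  init      0.001691      1.202     0.2106
  Δ       -1.6128e-04 -8.0641e-05 8.0641e-05
  eq         0.00153      1.202     0.2107
  solve Keq expr → x = 8.0641e-05; check Q = 7.4900e+04
Then add 0.02463 M of X.
Step 3:
                   M          B          X
  init       0.00153      1.202     0.2353
  Δ       8.6777e-05 4.3388e-05 -4.3388e-05
  eq        0.001617      1.202     0.2353
  solve Keq expr → x = -4.3388e-05; check Q = 7.4900e+04

x = -4.3388e-05 M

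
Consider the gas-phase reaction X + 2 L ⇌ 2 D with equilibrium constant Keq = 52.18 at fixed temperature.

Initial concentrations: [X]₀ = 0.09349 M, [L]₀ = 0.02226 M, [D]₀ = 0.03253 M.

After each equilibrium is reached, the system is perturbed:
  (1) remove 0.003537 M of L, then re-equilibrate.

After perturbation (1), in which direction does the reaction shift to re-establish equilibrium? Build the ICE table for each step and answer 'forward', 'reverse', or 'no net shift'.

Q₀ = 22.84 vs Keq = 52.18 ⇒ Q<K, forward
Step 1:
                  X         L         D
  Initial   0.09349   0.02226   0.03253
  Change  -0.002512 -0.005024  0.005024
  Equil     0.09098   0.01724   0.03755
  solve Keq expr → x = 0.002512; check Q = 52.18
Then remove 0.003537 M of L.
Step 2:
                  X         L         D
  Initial   0.09098    0.0137   0.03755
  Change   0.001177  0.002353 -0.002353
  Equil     0.09215   0.01605    0.0352
  solve Keq expr → x = -0.001177; check Q = 52.18

Direction: reverse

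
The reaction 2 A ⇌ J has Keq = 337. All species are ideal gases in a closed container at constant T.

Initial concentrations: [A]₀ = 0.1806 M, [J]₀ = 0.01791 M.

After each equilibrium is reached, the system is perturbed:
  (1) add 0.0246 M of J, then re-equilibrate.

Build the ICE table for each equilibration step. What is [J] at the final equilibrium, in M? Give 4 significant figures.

Q₀ = 0.5491 vs Keq = 337 ⇒ Q<K, forward
Step 1:
                  A         J
  Initial    0.1806   0.01791
  Change    -0.1634    0.0817
  Equil     0.01719   0.09961
  solve Keq expr → x = 0.0817; check Q = 337
Then add 0.0246 M of J.
Step 2:
                  A         J
  Initial   0.01719    0.1242
  Change   0.001931 -9.6556e-04
  Equil     0.01912    0.1232
  solve Keq expr → x = -9.6556e-04; check Q = 337

[J]_eq = 0.1232 M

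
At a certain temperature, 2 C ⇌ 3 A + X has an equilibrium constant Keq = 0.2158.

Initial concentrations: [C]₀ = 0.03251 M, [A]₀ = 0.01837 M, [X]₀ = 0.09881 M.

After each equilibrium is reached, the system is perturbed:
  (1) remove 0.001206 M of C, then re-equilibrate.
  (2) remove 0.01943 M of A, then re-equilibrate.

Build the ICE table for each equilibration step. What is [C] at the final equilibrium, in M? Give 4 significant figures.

[C]_eq = 0.005316 M

Q₀ = 5.7955e-04 vs Keq = 0.2158 ⇒ Q<K, forward
Step 1:
                  C         A         X
  Initial   0.03251   0.01837   0.09881
  Change   -0.02359   0.03538   0.01179
  Equil    0.008922   0.05375    0.1106
  solve Keq expr → x = 0.01179; check Q = 0.2158
Then remove 0.001206 M of C.
Step 2:
                  C         A         X
  Initial  0.007716   0.05375    0.1106
  Change  8.6722e-04 -0.001301 -4.3361e-04
  Equil    0.008583   0.05245    0.1102
  solve Keq expr → x = -4.3361e-04; check Q = 0.2158
Then remove 0.01943 M of A.
Step 3:
                  C         A         X
  Initial  0.008583   0.03302    0.1102
  Change  -0.003267  0.004901  0.001634
  Equil    0.005316   0.03792    0.1118
  solve Keq expr → x = 0.001634; check Q = 0.2158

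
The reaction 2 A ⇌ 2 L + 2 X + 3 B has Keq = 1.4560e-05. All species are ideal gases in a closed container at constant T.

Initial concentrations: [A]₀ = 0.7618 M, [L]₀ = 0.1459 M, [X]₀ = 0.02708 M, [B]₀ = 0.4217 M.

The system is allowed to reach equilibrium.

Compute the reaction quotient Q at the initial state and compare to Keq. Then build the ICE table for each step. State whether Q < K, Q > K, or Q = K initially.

Q₀ = 2.0171e-06 vs Keq = 1.4560e-05 ⇒ Q<K, forward
Step 1:
                  A         L         X         B
  I          0.7618    0.1459   0.02708    0.4217
  C        -0.02548   0.02548   0.02548   0.03822
  E          0.7363    0.1714   0.05256    0.4599
  solve Keq expr → x = 0.01274; check Q = 1.4560e-05

Q₀ = 2.0171e-06; Q < K (proceeds forward)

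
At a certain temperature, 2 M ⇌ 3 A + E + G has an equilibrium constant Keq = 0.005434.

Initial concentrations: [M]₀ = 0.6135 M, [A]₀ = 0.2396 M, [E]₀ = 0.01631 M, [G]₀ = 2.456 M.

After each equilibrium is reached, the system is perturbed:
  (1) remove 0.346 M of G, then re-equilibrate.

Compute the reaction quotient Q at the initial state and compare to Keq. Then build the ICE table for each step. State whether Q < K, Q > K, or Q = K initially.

Q₀ = 0.001464 vs Keq = 0.005434 ⇒ Q<K, forward
Step 1:
                    M           A           E           G
  I            0.6135      0.2396     0.01631       2.456
  C          -0.03104     0.04656     0.01552     0.01552
  E            0.5825      0.2862     0.03183       2.472
  solve Keq expr → x = 0.01552; check Q = 0.005434
Then remove 0.346 M of G.
Step 2:
                    M           A           E           G
  I            0.5825      0.2862     0.03183       2.126
  C         -0.004382    0.006572    0.002191    0.002191
  E            0.5781      0.2927     0.03402       2.128
  solve Keq expr → x = 0.002191; check Q = 0.005434

Q₀ = 0.001464; Q < K (proceeds forward)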